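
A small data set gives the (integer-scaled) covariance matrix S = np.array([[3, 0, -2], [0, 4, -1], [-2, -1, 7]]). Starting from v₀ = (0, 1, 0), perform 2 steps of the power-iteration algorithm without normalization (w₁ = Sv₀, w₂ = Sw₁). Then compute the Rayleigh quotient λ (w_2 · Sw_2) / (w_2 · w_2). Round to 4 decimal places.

λ ≈ 5.9831

w1 = Sv₀ = (3·0 + 0·1 + (-2)·0; 0·0 + 4·1 + (-1)·0; (-2)·0 + (-1)·1 + 7·0) = (0, 4, -1)
w2 = Sw1 = (3·0 + 0·4 + (-2)·(-1); 0·0 + 4·4 + (-1)·(-1); (-2)·0 + (-1)·4 + 7·(-1)) = (2, 17, -11)
Sw2 = (28, 79, -98)
w2·Sw2 = 2·28 + 17·79 + (-11)·(-98) = 2477; w2·w2 = 2·2 + 17·17 + (-11)·(-11) = 414
λ ≈ 2477/414 = 5.9831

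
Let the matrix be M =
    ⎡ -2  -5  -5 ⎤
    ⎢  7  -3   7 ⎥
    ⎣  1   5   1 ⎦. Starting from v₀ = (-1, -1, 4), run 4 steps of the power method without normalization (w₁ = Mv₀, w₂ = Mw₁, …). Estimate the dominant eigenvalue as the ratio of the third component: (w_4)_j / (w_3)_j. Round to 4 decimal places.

w1 = Mv₀ = (-13, 24, -2)
w2 = Mw1 = (-84, -177, 105)
w3 = Mw2 = (528, 678, -864)
w4 = Mw3 = (-126, -4386, 3054)
Ratio at component: 3054 / -864 = -3.5347

λ ≈ -3.5347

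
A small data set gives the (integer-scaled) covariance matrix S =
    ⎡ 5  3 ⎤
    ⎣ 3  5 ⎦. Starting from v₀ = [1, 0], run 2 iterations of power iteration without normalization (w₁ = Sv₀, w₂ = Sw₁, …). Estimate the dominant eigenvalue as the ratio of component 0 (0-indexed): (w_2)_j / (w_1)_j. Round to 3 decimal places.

6.800

w1 = Sv₀ = (5, 3)
w2 = Sw1 = (34, 30)
Ratio at component: 34 / 5 = 6.800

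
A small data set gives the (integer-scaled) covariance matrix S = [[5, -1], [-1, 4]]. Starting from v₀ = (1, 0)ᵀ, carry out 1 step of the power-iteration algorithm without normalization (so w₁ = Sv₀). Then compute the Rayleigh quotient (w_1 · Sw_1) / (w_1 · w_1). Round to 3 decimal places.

w1 = Sv₀ = (5·1 + (-1)·0; (-1)·1 + 4·0) = (5, -1)
Sw1 = (26, -9)
w1·Sw1 = 5·26 + (-1)·(-9) = 139; w1·w1 = 5·5 + (-1)·(-1) = 26
λ ≈ 139/26 = 5.346

λ ≈ 5.346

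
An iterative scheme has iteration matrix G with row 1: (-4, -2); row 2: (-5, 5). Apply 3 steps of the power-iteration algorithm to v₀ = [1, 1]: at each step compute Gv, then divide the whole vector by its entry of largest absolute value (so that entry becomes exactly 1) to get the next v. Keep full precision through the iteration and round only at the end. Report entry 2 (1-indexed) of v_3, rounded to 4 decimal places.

-0.1923

Gv0 = (-6.00000, 0.00000); divide by -6.00000 → v1 = (1.00000, 0.00000)
Gv1 = (-4.00000, -5.00000); divide by -5.00000 → v2 = (0.80000, 1.00000)
Gv2 = (-5.20000, 1.00000); divide by -5.20000 → v3 = (1.00000, -0.19231)
Requested entry of v3: 30/-156 = -0.1923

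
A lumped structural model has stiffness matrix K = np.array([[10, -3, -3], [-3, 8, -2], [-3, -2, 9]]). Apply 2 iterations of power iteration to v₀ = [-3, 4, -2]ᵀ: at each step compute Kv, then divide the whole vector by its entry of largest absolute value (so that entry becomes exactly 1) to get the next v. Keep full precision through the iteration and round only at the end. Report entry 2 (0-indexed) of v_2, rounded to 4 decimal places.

-0.2689

Kv0 = (-36.00000, 45.00000, -17.00000); divide by 45.00000 → v1 = (-0.80000, 1.00000, -0.37778)
Kv1 = (-9.86667, 11.15556, -3.00000); divide by 11.15556 → v2 = (-0.88446, 1.00000, -0.26892)
Requested entry of v2: -135/502 = -0.2689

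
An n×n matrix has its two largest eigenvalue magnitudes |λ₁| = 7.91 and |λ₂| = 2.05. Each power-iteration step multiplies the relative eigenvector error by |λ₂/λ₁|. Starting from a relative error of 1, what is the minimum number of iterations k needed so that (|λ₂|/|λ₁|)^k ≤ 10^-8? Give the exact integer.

14

|λ₂/λ₁| = 2.05/7.91 = 0.25917
Need k ≥ ln(10^-8) / ln(0.25917) = -18.4207 / -1.3503 ≈ 13.642
Smallest integer k satisfying the bound: 14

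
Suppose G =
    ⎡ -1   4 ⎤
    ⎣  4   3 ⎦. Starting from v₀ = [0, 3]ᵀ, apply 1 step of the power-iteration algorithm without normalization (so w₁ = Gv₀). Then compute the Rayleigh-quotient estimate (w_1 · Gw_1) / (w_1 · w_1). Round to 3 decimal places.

4.280

w1 = Gv₀ = (12, 9)
Gw1 = (24, 75)
w1·Gw1 = 12·24 + 9·75 = 963; w1·w1 = 12·12 + 9·9 = 225
λ ≈ 963/225 = 4.280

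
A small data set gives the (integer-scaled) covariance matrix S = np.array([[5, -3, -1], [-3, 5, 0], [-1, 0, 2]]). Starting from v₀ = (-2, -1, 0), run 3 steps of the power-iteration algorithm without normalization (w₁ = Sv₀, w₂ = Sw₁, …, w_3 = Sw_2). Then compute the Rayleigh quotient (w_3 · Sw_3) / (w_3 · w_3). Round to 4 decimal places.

8.0548

w1 = Sv₀ = (5·(-2) + (-3)·(-1) + (-1)·0; (-3)·(-2) + 5·(-1) + 0·0; (-1)·(-2) + 0·(-1) + 2·0) = (-7, 1, 2)
w2 = Sw1 = (5·(-7) + (-3)·1 + (-1)·2; (-3)·(-7) + 5·1 + 0·2; (-1)·(-7) + 0·1 + 2·2) = (-40, 26, 11)
w3 = Sw2 = (-289, 250, 62)
Sw3 = (-2257, 2117, 413)
w3·Sw3 = (-289)·(-2257) + 250·2117 + 62·413 = 1207129; w3·w3 = (-289)·(-289) + 250·250 + 62·62 = 149865
λ ≈ 1207129/149865 = 8.0548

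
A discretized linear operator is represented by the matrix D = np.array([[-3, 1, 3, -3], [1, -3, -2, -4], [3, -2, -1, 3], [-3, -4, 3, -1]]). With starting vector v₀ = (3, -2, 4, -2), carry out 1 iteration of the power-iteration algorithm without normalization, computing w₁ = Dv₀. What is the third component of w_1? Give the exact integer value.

w1 = Dv₀ = (7, 9, 3, 13)
The requested component of w1 is 3.

3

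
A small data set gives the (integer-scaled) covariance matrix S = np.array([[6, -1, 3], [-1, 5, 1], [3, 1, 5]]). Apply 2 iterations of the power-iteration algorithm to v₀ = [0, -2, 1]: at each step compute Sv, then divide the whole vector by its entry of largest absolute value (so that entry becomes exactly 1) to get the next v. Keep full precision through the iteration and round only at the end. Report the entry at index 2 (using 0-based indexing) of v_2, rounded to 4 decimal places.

0.4375

Sv0 = (5.00000, -9.00000, 3.00000); divide by -9.00000 → v1 = (-0.55556, 1.00000, -0.33333)
Sv1 = (-5.33333, 5.22222, -2.33333); divide by -5.33333 → v2 = (1.00000, -0.97917, 0.43750)
Requested entry of v2: 21/48 = 0.4375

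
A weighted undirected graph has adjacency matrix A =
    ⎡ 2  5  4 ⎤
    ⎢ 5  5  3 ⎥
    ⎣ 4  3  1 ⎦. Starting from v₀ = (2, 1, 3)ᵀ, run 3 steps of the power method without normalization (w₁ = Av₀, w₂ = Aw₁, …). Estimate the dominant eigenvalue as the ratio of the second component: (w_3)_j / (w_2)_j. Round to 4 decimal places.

10.9925

w1 = Av₀ = (2·2 + 5·1 + 4·3; 5·2 + 5·1 + 3·3; 4·2 + 3·1 + 1·3) = (21, 24, 14)
w2 = Aw1 = (2·21 + 5·24 + 4·14; 5·21 + 5·24 + 3·14; 4·21 + 3·24 + 1·14) = (218, 267, 170)
w3 = Aw2 = (2451, 2935, 1843)
Ratio at component: 2935 / 267 = 10.9925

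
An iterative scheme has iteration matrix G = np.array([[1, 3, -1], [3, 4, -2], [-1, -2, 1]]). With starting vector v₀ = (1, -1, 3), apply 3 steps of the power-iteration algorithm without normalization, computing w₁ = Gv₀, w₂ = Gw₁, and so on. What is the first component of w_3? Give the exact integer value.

w1 = Gv₀ = (-5, -7, 4)
w2 = Gw1 = (-30, -51, 23)
w3 = Gw2 = (-206, -340, 155)
The requested component of w3 is -206.

-206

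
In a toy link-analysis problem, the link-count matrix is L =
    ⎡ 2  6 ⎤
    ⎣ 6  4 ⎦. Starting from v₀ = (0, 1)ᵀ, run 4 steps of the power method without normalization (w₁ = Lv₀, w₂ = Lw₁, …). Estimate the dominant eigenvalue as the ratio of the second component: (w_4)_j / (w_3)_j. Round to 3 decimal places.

w1 = Lv₀ = (6, 4)
w2 = Lw1 = (36, 52)
w3 = Lw2 = (384, 424)
w4 = Lw3 = (3312, 4000)
Ratio at component: 4000 / 424 = 9.434

λ ≈ 9.434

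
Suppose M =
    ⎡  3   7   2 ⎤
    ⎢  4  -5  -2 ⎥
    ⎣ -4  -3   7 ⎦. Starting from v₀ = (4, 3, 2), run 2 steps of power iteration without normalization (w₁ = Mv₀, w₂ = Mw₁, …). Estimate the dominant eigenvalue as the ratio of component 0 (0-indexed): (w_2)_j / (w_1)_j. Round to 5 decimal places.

λ ≈ 1.83784

w1 = Mv₀ = (3·4 + 7·3 + 2·2; 4·4 + (-5)·3 + (-2)·2; (-4)·4 + (-3)·3 + 7·2) = (37, -3, -11)
w2 = Mw1 = (3·37 + 7·(-3) + 2·(-11); 4·37 + (-5)·(-3) + (-2)·(-11); (-4)·37 + (-3)·(-3) + 7·(-11)) = (68, 185, -216)
Ratio at component: 68 / 37 = 1.83784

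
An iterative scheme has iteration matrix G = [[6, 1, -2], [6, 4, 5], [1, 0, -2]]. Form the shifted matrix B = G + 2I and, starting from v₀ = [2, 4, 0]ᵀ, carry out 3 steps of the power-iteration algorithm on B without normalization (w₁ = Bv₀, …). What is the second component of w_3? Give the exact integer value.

B = G + 2I has rows (8, 1, -2); (6, 6, 5); (1, 0, 0)
w1 = Bv₀ = (8·2 + 1·4 + (-2)·0; 6·2 + 6·4 + 5·0; 1·2 + 0·4 + 0·0) = (20, 36, 2)
w2 = Bw1 = (8·20 + 1·36 + (-2)·2; 6·20 + 6·36 + 5·2; 1·20 + 0·36 + 0·2) = (192, 346, 20)
w3 = Bw2 = (1842, 3328, 192)
Requested component of w3: 3328

3328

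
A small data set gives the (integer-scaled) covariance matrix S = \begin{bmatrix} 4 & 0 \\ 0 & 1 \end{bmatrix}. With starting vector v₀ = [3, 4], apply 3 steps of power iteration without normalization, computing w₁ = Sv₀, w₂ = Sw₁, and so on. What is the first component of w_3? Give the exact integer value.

w1 = Sv₀ = (4·3 + 0·4; 0·3 + 1·4) = (12, 4)
w2 = Sw1 = (4·12 + 0·4; 0·12 + 1·4) = (48, 4)
w3 = Sw2 = (192, 4)
The requested component of w3 is 192.

192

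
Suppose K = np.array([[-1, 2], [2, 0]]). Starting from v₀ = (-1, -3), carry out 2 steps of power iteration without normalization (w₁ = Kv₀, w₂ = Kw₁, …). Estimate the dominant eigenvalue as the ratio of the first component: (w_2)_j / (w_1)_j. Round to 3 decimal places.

λ ≈ -0.200

w1 = Kv₀ = (-5, -2)
w2 = Kw1 = (1, -10)
Ratio at component: 1 / -5 = -0.200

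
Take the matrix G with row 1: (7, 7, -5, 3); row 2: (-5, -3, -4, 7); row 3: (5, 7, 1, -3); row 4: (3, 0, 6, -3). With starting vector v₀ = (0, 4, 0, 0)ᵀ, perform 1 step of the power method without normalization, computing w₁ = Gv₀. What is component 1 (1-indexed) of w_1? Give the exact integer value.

w1 = Gv₀ = (7·0 + 7·4 + (-5)·0 + 3·0; (-5)·0 + (-3)·4 + (-4)·0 + 7·0; 5·0 + 7·4 + 1·0 + (-3)·0; 3·0 + 0·4 + 6·0 + (-3)·0) = (28, -12, 28, 0)
The requested component of w1 is 28.

28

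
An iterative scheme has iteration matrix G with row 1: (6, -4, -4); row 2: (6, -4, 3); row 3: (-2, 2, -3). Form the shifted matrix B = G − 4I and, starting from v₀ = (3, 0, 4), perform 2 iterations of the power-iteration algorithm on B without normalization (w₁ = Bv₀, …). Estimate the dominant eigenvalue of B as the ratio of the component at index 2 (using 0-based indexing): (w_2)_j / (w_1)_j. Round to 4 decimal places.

-9.3529

B = G − 4I has rows (2, -4, -4); (6, -8, 3); (-2, 2, -7)
w1 = Bv₀ = (2·3 + (-4)·0 + (-4)·4; 6·3 + (-8)·0 + 3·4; (-2)·3 + 2·0 + (-7)·4) = (-10, 30, -34)
w2 = Bw1 = (2·(-10) + (-4)·30 + (-4)·(-34); 6·(-10) + (-8)·30 + 3·(-34); (-2)·(-10) + 2·30 + (-7)·(-34)) = (-4, -402, 318)
Ratio: 318/-34 = -9.3529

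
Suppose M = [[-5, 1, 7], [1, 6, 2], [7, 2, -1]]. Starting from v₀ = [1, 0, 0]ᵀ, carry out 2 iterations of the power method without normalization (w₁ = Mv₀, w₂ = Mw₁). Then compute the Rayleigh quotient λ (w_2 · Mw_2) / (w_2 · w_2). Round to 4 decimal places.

λ ≈ -9.4664

w1 = Mv₀ = ((-5)·1 + 1·0 + 7·0; 1·1 + 6·0 + 2·0; 7·1 + 2·0 + (-1)·0) = (-5, 1, 7)
w2 = Mw1 = ((-5)·(-5) + 1·1 + 7·7; 1·(-5) + 6·1 + 2·7; 7·(-5) + 2·1 + (-1)·7) = (75, 15, -40)
Mw2 = (-640, 85, 595)
w2·Mw2 = 75·(-640) + 15·85 + (-40)·595 = -70525; w2·w2 = 75·75 + 15·15 + (-40)·(-40) = 7450
λ ≈ -70525/7450 = -9.4664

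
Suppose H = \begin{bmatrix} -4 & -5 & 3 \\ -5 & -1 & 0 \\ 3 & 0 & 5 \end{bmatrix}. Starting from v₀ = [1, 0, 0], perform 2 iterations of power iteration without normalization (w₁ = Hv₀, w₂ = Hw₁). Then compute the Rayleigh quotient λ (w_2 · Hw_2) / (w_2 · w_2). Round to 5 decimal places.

w1 = Hv₀ = ((-4)·1 + (-5)·0 + 3·0; (-5)·1 + (-1)·0 + 0·0; 3·1 + 0·0 + 5·0) = (-4, -5, 3)
w2 = Hw1 = ((-4)·(-4) + (-5)·(-5) + 3·3; (-5)·(-4) + (-1)·(-5) + 0·3; 3·(-4) + 0·(-5) + 5·3) = (50, 25, 3)
Hw2 = (-316, -275, 165)
w2·Hw2 = 50·(-316) + 25·(-275) + 3·165 = -22180; w2·w2 = 50·50 + 25·25 + 3·3 = 3134
λ ≈ -22180/3134 = -7.07722

λ ≈ -7.07722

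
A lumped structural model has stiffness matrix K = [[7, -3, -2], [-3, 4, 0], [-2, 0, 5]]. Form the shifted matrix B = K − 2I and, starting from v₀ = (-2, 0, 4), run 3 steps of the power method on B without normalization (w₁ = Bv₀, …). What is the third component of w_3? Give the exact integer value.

532

B = K − 2I has rows (5, -3, -2); (-3, 2, 0); (-2, 0, 3)
w1 = Bv₀ = (5·(-2) + (-3)·0 + (-2)·4; (-3)·(-2) + 2·0 + 0·4; (-2)·(-2) + 0·0 + 3·4) = (-18, 6, 16)
w2 = Bw1 = (5·(-18) + (-3)·6 + (-2)·16; (-3)·(-18) + 2·6 + 0·16; (-2)·(-18) + 0·6 + 3·16) = (-140, 66, 84)
w3 = Bw2 = (-1066, 552, 532)
Requested component of w3: 532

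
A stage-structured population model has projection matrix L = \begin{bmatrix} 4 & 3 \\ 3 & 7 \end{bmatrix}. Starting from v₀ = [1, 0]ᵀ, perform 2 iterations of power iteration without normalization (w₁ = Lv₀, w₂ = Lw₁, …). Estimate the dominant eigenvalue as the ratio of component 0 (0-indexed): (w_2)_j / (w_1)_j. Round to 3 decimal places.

w1 = Lv₀ = (4, 3)
w2 = Lw1 = (25, 33)
Ratio at component: 25 / 4 = 6.250

λ ≈ 6.250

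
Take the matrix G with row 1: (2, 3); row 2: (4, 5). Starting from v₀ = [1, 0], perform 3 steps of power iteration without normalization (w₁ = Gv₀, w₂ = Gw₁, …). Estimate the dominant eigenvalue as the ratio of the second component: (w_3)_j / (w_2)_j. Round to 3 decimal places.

7.286

w1 = Gv₀ = (2·1 + 3·0; 4·1 + 5·0) = (2, 4)
w2 = Gw1 = (2·2 + 3·4; 4·2 + 5·4) = (16, 28)
w3 = Gw2 = (116, 204)
Ratio at component: 204 / 28 = 7.286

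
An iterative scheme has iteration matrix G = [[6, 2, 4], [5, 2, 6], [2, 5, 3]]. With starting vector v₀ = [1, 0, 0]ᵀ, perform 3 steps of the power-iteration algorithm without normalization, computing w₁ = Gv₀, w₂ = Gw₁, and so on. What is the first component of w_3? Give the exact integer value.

600

w1 = Gv₀ = (6·1 + 2·0 + 4·0; 5·1 + 2·0 + 6·0; 2·1 + 5·0 + 3·0) = (6, 5, 2)
w2 = Gw1 = (6·6 + 2·5 + 4·2; 5·6 + 2·5 + 6·2; 2·6 + 5·5 + 3·2) = (54, 52, 43)
w3 = Gw2 = (600, 632, 497)
The requested component of w3 is 600.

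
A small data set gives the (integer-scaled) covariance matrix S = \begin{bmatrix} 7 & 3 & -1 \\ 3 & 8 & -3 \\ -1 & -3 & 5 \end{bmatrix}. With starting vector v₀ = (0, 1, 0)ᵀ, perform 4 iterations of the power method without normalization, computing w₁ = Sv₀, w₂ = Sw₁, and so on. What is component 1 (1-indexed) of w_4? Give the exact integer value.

7650

w1 = Sv₀ = (3, 8, -3)
w2 = Sw1 = (48, 82, -42)
w3 = Sw2 = (624, 926, -504)
w4 = Sw3 = (7650, 10792, -5922)
The requested component of w4 is 7650.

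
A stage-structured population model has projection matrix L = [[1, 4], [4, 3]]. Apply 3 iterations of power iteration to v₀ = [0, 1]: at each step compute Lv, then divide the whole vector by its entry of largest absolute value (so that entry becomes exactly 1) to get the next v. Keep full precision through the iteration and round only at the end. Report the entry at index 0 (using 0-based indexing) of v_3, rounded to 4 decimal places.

Lv0 = (4.00000, 3.00000); divide by 4.00000 → v1 = (1.00000, 0.75000)
Lv1 = (4.00000, 6.25000); divide by 6.25000 → v2 = (0.64000, 1.00000)
Lv2 = (4.64000, 5.56000); divide by 5.56000 → v3 = (0.83453, 1.00000)
Requested entry of v3: 116/139 = 0.8345

0.8345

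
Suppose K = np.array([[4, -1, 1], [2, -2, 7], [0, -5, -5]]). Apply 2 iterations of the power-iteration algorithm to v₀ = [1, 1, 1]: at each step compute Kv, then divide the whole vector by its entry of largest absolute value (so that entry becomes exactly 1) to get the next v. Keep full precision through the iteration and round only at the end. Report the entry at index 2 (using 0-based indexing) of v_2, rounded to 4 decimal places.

-0.1974

Kv0 = (4.00000, 7.00000, -10.00000); divide by -10.00000 → v1 = (-0.40000, -0.70000, 1.00000)
Kv1 = (0.10000, 7.60000, -1.50000); divide by 7.60000 → v2 = (0.01316, 1.00000, -0.19737)
Requested entry of v2: 15/-76 = -0.1974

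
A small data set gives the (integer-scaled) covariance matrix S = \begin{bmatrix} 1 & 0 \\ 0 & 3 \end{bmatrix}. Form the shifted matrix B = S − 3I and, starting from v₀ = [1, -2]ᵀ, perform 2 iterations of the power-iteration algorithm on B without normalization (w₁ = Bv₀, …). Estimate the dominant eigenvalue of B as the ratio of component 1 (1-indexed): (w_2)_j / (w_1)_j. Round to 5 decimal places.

μ ≈ -2.00000

B = S − 3I has rows (-2, 0); (0, 0)
w1 = Bv₀ = (-2, 0)
w2 = Bw1 = (4, 0)
Ratio: 4/-2 = -2.00000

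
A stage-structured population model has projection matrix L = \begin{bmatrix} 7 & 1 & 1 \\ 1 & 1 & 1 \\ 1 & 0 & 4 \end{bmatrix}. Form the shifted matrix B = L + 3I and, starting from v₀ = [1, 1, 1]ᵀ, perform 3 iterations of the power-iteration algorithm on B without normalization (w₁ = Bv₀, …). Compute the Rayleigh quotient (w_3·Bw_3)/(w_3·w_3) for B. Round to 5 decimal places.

B = L + 3I has rows (10, 1, 1); (1, 4, 1); (1, 0, 7)
w1 = Bv₀ = (10·1 + 1·1 + 1·1; 1·1 + 4·1 + 1·1; 1·1 + 0·1 + 7·1) = (12, 6, 8)
w2 = Bw1 = (10·12 + 1·6 + 1·8; 1·12 + 4·6 + 1·8; 1·12 + 0·6 + 7·8) = (134, 44, 68)
w3 = Bw2 = (1452, 378, 610)
Bw3 = (15508, 3574, 5722)
w3·Bw3 = 27359008; w3·w3 = 2623288; μ ≈ 27359008/2623288 = 10.42928

μ ≈ 10.42928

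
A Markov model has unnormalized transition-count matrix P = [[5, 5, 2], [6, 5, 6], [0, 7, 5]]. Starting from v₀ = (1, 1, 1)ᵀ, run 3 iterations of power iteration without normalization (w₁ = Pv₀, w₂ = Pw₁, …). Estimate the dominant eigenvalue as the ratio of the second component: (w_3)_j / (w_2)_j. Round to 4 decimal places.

14.1179

w1 = Pv₀ = (12, 17, 12)
w2 = Pw1 = (169, 229, 179)
w3 = Pw2 = (2348, 3233, 2498)
Ratio at component: 3233 / 229 = 14.1179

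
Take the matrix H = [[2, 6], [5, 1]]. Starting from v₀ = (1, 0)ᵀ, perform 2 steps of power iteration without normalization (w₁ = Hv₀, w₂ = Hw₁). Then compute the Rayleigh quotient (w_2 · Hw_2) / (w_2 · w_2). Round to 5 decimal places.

w1 = Hv₀ = (2·1 + 6·0; 5·1 + 1·0) = (2, 5)
w2 = Hw1 = (2·2 + 6·5; 5·2 + 1·5) = (34, 15)
Hw2 = (158, 185)
w2·Hw2 = 34·158 + 15·185 = 8147; w2·w2 = 34·34 + 15·15 = 1381
λ ≈ 8147/1381 = 5.89935

5.89935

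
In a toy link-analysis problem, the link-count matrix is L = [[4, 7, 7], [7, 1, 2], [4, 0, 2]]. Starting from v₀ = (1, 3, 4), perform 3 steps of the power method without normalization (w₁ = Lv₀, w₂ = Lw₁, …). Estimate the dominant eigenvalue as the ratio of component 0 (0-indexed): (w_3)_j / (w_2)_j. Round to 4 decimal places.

14.7654

w1 = Lv₀ = (4·1 + 7·3 + 7·4; 7·1 + 1·3 + 2·4; 4·1 + 0·3 + 2·4) = (53, 18, 12)
w2 = Lw1 = (4·53 + 7·18 + 7·12; 7·53 + 1·18 + 2·12; 4·53 + 0·18 + 2·12) = (422, 413, 236)
w3 = Lw2 = (6231, 3839, 2160)
Ratio at component: 6231 / 422 = 14.7654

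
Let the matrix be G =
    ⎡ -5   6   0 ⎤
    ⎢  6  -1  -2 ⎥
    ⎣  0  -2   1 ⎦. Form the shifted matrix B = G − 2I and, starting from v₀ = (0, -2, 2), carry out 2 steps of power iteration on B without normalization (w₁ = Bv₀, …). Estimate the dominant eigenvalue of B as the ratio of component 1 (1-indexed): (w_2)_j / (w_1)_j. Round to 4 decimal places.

B = G − 2I has rows (-7, 6, 0); (6, -3, -2); (0, -2, -1)
w1 = Bv₀ = (-12, 2, 2)
w2 = Bw1 = (96, -82, -6)
Ratio: 96/-12 = -8.0000

μ ≈ -8.0000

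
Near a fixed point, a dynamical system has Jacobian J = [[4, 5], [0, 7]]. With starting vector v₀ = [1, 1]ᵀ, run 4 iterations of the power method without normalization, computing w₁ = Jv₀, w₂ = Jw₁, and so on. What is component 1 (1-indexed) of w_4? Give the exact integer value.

3831

w1 = Jv₀ = (9, 7)
w2 = Jw1 = (71, 49)
w3 = Jw2 = (529, 343)
w4 = Jw3 = (3831, 2401)
The requested component of w4 is 3831.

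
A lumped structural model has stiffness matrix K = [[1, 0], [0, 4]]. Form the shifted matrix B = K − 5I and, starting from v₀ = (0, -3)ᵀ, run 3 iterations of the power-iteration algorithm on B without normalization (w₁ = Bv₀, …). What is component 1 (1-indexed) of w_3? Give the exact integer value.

0

B = K − 5I has rows (-4, 0); (0, -1)
w1 = Bv₀ = (0, 3)
w2 = Bw1 = (0, -3)
w3 = Bw2 = (0, 3)
Requested component of w3: 0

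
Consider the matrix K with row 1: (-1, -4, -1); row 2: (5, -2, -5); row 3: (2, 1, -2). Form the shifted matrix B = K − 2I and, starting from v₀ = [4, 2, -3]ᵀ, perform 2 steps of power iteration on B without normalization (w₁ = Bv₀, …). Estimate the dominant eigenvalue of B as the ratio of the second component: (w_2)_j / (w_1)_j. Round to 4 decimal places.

-11.2222

B = K − 2I has rows (-3, -4, -1); (5, -4, -5); (2, 1, -4)
w1 = Bv₀ = ((-3)·4 + (-4)·2 + (-1)·(-3); 5·4 + (-4)·2 + (-5)·(-3); 2·4 + 1·2 + (-4)·(-3)) = (-17, 27, 22)
w2 = Bw1 = ((-3)·(-17) + (-4)·27 + (-1)·22; 5·(-17) + (-4)·27 + (-5)·22; 2·(-17) + 1·27 + (-4)·22) = (-79, -303, -95)
Ratio: -303/27 = -11.2222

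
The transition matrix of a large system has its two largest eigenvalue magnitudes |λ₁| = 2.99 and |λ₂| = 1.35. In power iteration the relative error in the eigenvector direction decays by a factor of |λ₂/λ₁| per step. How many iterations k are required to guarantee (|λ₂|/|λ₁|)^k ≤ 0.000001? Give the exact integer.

18

|λ₂/λ₁| = 1.35/2.99 = 0.45151
Need k ≥ ln(0.000001) / ln(0.45151) = -13.8155 / -0.7952 ≈ 17.374
Smallest integer k satisfying the bound: 18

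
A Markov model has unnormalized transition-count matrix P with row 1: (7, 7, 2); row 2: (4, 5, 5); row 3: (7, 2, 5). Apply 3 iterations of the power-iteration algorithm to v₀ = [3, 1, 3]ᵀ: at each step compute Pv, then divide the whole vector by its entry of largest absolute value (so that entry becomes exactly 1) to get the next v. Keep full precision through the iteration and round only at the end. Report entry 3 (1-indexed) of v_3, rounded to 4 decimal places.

Pv0 = (34.00000, 32.00000, 38.00000); divide by 38.00000 → v1 = (0.89474, 0.84211, 1.00000)
Pv1 = (14.15789, 12.78947, 12.94737); divide by 14.15789 → v2 = (1.00000, 0.90335, 0.91450)
Pv2 = (15.15242, 13.08922, 13.37918); divide by 15.15242 → v3 = (1.00000, 0.86384, 0.88297)
Requested entry of v3: 7198/8152 = 0.8830

0.8830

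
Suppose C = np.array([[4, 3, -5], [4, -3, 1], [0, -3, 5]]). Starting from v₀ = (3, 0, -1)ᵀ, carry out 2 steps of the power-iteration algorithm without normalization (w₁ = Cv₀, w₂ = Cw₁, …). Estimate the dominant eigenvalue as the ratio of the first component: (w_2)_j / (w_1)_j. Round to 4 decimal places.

w1 = Cv₀ = (4·3 + 3·0 + (-5)·(-1); 4·3 + (-3)·0 + 1·(-1); 0·3 + (-3)·0 + 5·(-1)) = (17, 11, -5)
w2 = Cw1 = (4·17 + 3·11 + (-5)·(-5); 4·17 + (-3)·11 + 1·(-5); 0·17 + (-3)·11 + 5·(-5)) = (126, 30, -58)
Ratio at component: 126 / 17 = 7.4118

λ ≈ 7.4118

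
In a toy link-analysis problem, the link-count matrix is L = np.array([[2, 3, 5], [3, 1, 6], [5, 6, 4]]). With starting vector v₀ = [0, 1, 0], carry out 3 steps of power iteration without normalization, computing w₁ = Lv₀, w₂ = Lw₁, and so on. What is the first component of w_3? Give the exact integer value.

441

w1 = Lv₀ = (2·0 + 3·1 + 5·0; 3·0 + 1·1 + 6·0; 5·0 + 6·1 + 4·0) = (3, 1, 6)
w2 = Lw1 = (2·3 + 3·1 + 5·6; 3·3 + 1·1 + 6·6; 5·3 + 6·1 + 4·6) = (39, 46, 45)
w3 = Lw2 = (441, 433, 651)
The requested component of w3 is 441.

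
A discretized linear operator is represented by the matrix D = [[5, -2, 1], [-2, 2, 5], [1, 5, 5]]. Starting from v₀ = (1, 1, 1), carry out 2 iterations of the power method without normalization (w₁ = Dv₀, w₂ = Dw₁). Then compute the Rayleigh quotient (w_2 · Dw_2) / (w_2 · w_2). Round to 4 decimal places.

w1 = Dv₀ = (5·1 + (-2)·1 + 1·1; (-2)·1 + 2·1 + 5·1; 1·1 + 5·1 + 5·1) = (4, 5, 11)
w2 = Dw1 = (5·4 + (-2)·5 + 1·11; (-2)·4 + 2·5 + 5·11; 1·4 + 5·5 + 5·11) = (21, 57, 84)
Dw2 = (75, 492, 726)
w2·Dw2 = 21·75 + 57·492 + 84·726 = 90603; w2·w2 = 21·21 + 57·57 + 84·84 = 10746
λ ≈ 90603/10746 = 8.4313

8.4313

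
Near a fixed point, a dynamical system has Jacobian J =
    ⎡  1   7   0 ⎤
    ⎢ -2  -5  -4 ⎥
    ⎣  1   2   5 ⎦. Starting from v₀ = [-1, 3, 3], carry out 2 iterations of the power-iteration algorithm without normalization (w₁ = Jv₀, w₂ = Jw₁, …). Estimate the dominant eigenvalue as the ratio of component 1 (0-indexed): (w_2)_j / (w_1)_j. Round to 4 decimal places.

λ ≈ -0.2000

w1 = Jv₀ = (20, -25, 20)
w2 = Jw1 = (-155, 5, 70)
Ratio at component: 5 / -25 = -0.2000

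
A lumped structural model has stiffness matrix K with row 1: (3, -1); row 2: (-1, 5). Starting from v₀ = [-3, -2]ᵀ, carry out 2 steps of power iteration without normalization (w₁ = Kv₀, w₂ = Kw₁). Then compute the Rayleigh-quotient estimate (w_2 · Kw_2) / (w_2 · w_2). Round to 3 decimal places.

w1 = Kv₀ = (3·(-3) + (-1)·(-2); (-1)·(-3) + 5·(-2)) = (-7, -7)
w2 = Kw1 = (3·(-7) + (-1)·(-7); (-1)·(-7) + 5·(-7)) = (-14, -28)
Kw2 = (-14, -126)
w2·Kw2 = (-14)·(-14) + (-28)·(-126) = 3724; w2·w2 = (-14)·(-14) + (-28)·(-28) = 980
λ ≈ 3724/980 = 3.800

3.800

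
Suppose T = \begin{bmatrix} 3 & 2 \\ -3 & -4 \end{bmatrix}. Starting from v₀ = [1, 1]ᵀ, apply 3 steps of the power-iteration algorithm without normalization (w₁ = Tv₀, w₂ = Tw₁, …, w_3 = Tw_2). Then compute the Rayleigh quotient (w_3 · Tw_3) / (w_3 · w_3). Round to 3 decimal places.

w1 = Tv₀ = (3·1 + 2·1; (-3)·1 + (-4)·1) = (5, -7)
w2 = Tw1 = (3·5 + 2·(-7); (-3)·5 + (-4)·(-7)) = (1, 13)
w3 = Tw2 = (29, -55)
Tw3 = (-23, 133)
w3·Tw3 = 29·(-23) + (-55)·133 = -7982; w3·w3 = 29·29 + (-55)·(-55) = 3866
λ ≈ -7982/3866 = -2.065

-2.065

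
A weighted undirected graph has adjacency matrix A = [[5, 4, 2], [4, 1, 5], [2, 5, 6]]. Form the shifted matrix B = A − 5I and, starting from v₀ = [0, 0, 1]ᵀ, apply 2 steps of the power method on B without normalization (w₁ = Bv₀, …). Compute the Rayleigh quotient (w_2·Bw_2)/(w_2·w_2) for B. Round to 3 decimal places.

B = A − 5I has rows (0, 4, 2); (4, -4, 5); (2, 5, 1)
w1 = Bv₀ = (2, 5, 1)
w2 = Bw1 = (22, -7, 30)
Bw2 = (32, 266, 39)
w2·Bw2 = 12; w2·w2 = 1433; μ ≈ 12/1433 = 0.008

μ ≈ 0.008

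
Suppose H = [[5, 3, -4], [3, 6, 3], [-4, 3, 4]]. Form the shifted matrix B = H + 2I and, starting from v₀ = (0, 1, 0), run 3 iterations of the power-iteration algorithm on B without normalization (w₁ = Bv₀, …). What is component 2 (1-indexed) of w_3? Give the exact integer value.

845

B = H + 2I has rows (7, 3, -4); (3, 8, 3); (-4, 3, 6)
w1 = Bv₀ = (7·0 + 3·1 + (-4)·0; 3·0 + 8·1 + 3·0; (-4)·0 + 3·1 + 6·0) = (3, 8, 3)
w2 = Bw1 = (7·3 + 3·8 + (-4)·3; 3·3 + 8·8 + 3·3; (-4)·3 + 3·8 + 6·3) = (33, 82, 30)
w3 = Bw2 = (357, 845, 294)
Requested component of w3: 845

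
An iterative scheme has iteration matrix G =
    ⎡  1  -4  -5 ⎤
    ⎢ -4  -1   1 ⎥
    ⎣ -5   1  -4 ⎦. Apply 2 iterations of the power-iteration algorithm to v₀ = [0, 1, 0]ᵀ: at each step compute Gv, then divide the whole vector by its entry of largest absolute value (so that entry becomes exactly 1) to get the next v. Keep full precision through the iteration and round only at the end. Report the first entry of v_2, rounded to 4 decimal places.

-0.2778

Gv0 = (-4.00000, -1.00000, 1.00000); divide by -4.00000 → v1 = (1.00000, 0.25000, -0.25000)
Gv1 = (1.25000, -4.50000, -3.75000); divide by -4.50000 → v2 = (-0.27778, 1.00000, 0.83333)
Requested entry of v2: -5/18 = -0.2778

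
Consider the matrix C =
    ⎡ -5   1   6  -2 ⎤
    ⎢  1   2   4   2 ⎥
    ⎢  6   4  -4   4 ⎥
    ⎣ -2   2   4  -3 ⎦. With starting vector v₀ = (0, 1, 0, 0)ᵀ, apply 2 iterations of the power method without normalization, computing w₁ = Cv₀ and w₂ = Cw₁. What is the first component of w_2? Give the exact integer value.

w1 = Cv₀ = ((-5)·0 + 1·1 + 6·0 + (-2)·0; 1·0 + 2·1 + 4·0 + 2·0; 6·0 + 4·1 + (-4)·0 + 4·0; (-2)·0 + 2·1 + 4·0 + (-3)·0) = (1, 2, 4, 2)
w2 = Cw1 = ((-5)·1 + 1·2 + 6·4 + (-2)·2; 1·1 + 2·2 + 4·4 + 2·2; 6·1 + 4·2 + (-4)·4 + 4·2; (-2)·1 + 2·2 + 4·4 + (-3)·2) = (17, 25, 6, 12)
The requested component of w2 is 17.

17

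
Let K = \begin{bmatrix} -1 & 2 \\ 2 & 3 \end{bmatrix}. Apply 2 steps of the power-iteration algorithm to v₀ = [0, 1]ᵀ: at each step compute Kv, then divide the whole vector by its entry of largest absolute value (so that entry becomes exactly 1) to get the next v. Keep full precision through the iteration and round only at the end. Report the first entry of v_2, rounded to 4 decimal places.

Kv0 = (2.00000, 3.00000); divide by 3.00000 → v1 = (0.66667, 1.00000)
Kv1 = (1.33333, 4.33333); divide by 4.33333 → v2 = (0.30769, 1.00000)
Requested entry of v2: 4/13 = 0.3077

0.3077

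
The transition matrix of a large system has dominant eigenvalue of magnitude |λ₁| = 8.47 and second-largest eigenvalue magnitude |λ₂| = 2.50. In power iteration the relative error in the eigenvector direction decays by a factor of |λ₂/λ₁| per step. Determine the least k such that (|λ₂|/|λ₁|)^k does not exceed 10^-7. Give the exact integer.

14

|λ₂/λ₁| = 2.50/8.47 = 0.29516
Need k ≥ ln(10^-7) / ln(0.29516) = -16.1181 / -1.2202 ≈ 13.209
Smallest integer k satisfying the bound: 14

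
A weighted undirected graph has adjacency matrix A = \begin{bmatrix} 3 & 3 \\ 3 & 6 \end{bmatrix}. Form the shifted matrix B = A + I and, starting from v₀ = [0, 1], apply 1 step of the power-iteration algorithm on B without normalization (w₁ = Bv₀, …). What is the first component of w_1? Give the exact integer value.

B = A + I has rows (4, 3); (3, 7)
w1 = Bv₀ = (3, 7)
Requested component of w1: 3

3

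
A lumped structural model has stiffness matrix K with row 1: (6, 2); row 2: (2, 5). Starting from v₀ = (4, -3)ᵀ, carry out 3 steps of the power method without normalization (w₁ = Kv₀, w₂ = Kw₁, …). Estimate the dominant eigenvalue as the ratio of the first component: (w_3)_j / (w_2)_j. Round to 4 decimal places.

6.0213

w1 = Kv₀ = (6·4 + 2·(-3); 2·4 + 5·(-3)) = (18, -7)
w2 = Kw1 = (6·18 + 2·(-7); 2·18 + 5·(-7)) = (94, 1)
w3 = Kw2 = (566, 193)
Ratio at component: 566 / 94 = 6.0213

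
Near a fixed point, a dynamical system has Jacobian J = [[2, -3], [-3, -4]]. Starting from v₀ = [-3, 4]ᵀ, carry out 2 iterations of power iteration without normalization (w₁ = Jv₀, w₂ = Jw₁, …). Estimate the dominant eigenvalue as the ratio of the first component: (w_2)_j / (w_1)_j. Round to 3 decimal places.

λ ≈ 0.833

w1 = Jv₀ = (-18, -7)
w2 = Jw1 = (-15, 82)
Ratio at component: -15 / -18 = 0.833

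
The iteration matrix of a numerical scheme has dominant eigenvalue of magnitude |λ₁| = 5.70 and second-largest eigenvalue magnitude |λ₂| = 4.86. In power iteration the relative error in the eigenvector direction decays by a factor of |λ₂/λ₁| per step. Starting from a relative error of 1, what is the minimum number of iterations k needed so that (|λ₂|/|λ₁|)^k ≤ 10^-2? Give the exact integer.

|λ₂/λ₁| = 4.86/5.70 = 0.85263
Need k ≥ ln(10^-2) / ln(0.85263) = -4.6052 / -0.1594 ≈ 28.886
Smallest integer k satisfying the bound: 29

29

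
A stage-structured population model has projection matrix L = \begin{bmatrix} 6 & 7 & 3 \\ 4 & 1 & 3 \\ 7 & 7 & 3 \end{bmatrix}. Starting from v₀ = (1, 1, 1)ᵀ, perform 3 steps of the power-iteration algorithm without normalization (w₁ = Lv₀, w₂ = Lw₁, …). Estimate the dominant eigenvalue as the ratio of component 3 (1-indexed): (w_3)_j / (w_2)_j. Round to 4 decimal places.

λ ≈ 13.4201

w1 = Lv₀ = (6·1 + 7·1 + 3·1; 4·1 + 1·1 + 3·1; 7·1 + 7·1 + 3·1) = (16, 8, 17)
w2 = Lw1 = (6·16 + 7·8 + 3·17; 4·16 + 1·8 + 3·17; 7·16 + 7·8 + 3·17) = (203, 123, 219)
w3 = Lw2 = (2736, 1592, 2939)
Ratio at component: 2939 / 219 = 13.4201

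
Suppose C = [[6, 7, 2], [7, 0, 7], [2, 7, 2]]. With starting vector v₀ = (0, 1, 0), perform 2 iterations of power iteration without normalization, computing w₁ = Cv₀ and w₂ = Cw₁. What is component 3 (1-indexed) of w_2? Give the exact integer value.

w1 = Cv₀ = (7, 0, 7)
w2 = Cw1 = (56, 98, 28)
The requested component of w2 is 28.

28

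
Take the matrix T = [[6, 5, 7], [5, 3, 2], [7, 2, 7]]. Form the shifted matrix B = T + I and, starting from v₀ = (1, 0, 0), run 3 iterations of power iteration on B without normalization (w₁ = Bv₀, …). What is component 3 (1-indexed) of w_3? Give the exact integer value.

1919

B = T + I has rows (7, 5, 7); (5, 4, 2); (7, 2, 8)
w1 = Bv₀ = (7·1 + 5·0 + 7·0; 5·1 + 4·0 + 2·0; 7·1 + 2·0 + 8·0) = (7, 5, 7)
w2 = Bw1 = (7·7 + 5·5 + 7·7; 5·7 + 4·5 + 2·7; 7·7 + 2·5 + 8·7) = (123, 69, 115)
w3 = Bw2 = (2011, 1121, 1919)
Requested component of w3: 1919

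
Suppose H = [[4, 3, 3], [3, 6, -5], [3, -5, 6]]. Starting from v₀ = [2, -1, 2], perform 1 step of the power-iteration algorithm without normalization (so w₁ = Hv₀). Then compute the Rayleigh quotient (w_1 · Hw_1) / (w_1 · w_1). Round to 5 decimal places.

9.88800

w1 = Hv₀ = (4·2 + 3·(-1) + 3·2; 3·2 + 6·(-1) + (-5)·2; 3·2 + (-5)·(-1) + 6·2) = (11, -10, 23)
Hw1 = (83, -142, 221)
w1·Hw1 = 11·83 + (-10)·(-142) + 23·221 = 7416; w1·w1 = 11·11 + (-10)·(-10) + 23·23 = 750
λ ≈ 7416/750 = 9.88800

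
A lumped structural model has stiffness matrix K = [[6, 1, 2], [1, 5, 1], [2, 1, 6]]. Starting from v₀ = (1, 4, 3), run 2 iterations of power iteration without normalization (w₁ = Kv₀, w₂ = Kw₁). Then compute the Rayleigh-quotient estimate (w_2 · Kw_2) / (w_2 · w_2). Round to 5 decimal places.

w1 = Kv₀ = (6·1 + 1·4 + 2·3; 1·1 + 5·4 + 1·3; 2·1 + 1·4 + 6·3) = (16, 24, 24)
w2 = Kw1 = (6·16 + 1·24 + 2·24; 1·16 + 5·24 + 1·24; 2·16 + 1·24 + 6·24) = (168, 160, 200)
Kw2 = (1568, 1168, 1696)
w2·Kw2 = 168·1568 + 160·1168 + 200·1696 = 789504; w2·w2 = 168·168 + 160·160 + 200·200 = 93824
λ ≈ 789504/93824 = 8.41473

8.41473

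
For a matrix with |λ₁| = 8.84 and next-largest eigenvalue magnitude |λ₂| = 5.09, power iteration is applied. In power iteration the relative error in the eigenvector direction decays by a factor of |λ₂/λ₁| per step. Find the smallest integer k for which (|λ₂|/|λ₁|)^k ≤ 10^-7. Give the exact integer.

30

|λ₂/λ₁| = 5.09/8.84 = 0.57579
Need k ≥ ln(10^-7) / ln(0.57579) = -16.1181 / -0.5520 ≈ 29.199
Smallest integer k satisfying the bound: 30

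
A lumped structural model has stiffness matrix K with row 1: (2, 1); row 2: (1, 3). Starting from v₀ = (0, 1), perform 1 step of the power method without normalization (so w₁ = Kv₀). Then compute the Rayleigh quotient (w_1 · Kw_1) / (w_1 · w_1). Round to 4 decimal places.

λ ≈ 3.5000

w1 = Kv₀ = (2·0 + 1·1; 1·0 + 3·1) = (1, 3)
Kw1 = (5, 10)
w1·Kw1 = 1·5 + 3·10 = 35; w1·w1 = 1·1 + 3·3 = 10
λ ≈ 35/10 = 3.5000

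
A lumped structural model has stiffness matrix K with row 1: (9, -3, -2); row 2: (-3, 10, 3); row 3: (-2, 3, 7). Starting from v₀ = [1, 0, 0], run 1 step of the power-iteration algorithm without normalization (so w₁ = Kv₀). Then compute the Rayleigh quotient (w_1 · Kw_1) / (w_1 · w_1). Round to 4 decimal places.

λ ≈ 11.8830

w1 = Kv₀ = (9·1 + (-3)·0 + (-2)·0; (-3)·1 + 10·0 + 3·0; (-2)·1 + 3·0 + 7·0) = (9, -3, -2)
Kw1 = (94, -63, -41)
w1·Kw1 = 9·94 + (-3)·(-63) + (-2)·(-41) = 1117; w1·w1 = 9·9 + (-3)·(-3) + (-2)·(-2) = 94
λ ≈ 1117/94 = 11.8830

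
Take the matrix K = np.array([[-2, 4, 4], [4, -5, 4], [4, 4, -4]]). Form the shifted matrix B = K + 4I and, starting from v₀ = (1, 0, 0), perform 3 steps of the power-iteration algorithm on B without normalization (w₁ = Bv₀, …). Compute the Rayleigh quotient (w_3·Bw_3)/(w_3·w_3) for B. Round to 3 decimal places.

B = K + 4I has rows (2, 4, 4); (4, -1, 4); (4, 4, 0)
w1 = Bv₀ = (2·1 + 4·0 + 4·0; 4·1 + (-1)·0 + 4·0; 4·1 + 4·0 + 0·0) = (2, 4, 4)
w2 = Bw1 = (2·2 + 4·4 + 4·4; 4·2 + (-1)·4 + 4·4; 4·2 + 4·4 + 0·4) = (36, 20, 24)
w3 = Bw2 = (248, 220, 224)
Bw3 = (2272, 1668, 1872)
w3·Bw3 = 1349744; w3·w3 = 160080; μ ≈ 1349744/160080 = 8.432

μ ≈ 8.432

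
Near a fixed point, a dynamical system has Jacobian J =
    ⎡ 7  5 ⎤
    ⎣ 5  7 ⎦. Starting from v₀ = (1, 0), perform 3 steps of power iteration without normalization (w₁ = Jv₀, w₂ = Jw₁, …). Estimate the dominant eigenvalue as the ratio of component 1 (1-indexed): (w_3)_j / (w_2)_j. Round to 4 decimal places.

11.7297

w1 = Jv₀ = (7·1 + 5·0; 5·1 + 7·0) = (7, 5)
w2 = Jw1 = (7·7 + 5·5; 5·7 + 7·5) = (74, 70)
w3 = Jw2 = (868, 860)
Ratio at component: 868 / 74 = 11.7297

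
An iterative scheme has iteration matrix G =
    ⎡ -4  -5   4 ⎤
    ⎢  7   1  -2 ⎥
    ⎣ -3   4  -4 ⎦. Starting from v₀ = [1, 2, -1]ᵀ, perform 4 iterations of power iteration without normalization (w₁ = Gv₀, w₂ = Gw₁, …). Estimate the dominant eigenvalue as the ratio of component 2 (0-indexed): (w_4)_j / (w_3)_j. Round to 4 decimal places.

w1 = Gv₀ = ((-4)·1 + (-5)·2 + 4·(-1); 7·1 + 1·2 + (-2)·(-1); (-3)·1 + 4·2 + (-4)·(-1)) = (-18, 11, 9)
w2 = Gw1 = ((-4)·(-18) + (-5)·11 + 4·9; 7·(-18) + 1·11 + (-2)·9; (-3)·(-18) + 4·11 + (-4)·9) = (53, -133, 62)
w3 = Gw2 = (701, 114, -939)
w4 = Gw3 = (-7130, 6899, 2109)
Ratio at component: 2109 / -939 = -2.2460

λ ≈ -2.2460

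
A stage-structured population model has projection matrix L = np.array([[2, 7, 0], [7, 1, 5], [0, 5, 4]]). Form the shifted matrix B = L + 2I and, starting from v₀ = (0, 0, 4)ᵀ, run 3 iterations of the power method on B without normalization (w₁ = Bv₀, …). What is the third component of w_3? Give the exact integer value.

B = L + 2I has rows (4, 7, 0); (7, 3, 5); (0, 5, 6)
w1 = Bv₀ = (0, 20, 24)
w2 = Bw1 = (140, 180, 244)
w3 = Bw2 = (1820, 2740, 2364)
Requested component of w3: 2364

2364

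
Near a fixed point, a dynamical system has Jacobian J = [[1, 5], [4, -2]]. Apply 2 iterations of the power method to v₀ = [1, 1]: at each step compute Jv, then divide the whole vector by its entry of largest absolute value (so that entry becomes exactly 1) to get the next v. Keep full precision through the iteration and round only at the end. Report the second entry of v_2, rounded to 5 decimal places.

1.00000

Jv0 = (6.000000, 2.000000); divide by 6.000000 → v1 = (1.000000, 0.333333)
Jv1 = (2.666667, 3.333333); divide by 3.333333 → v2 = (0.800000, 1.000000)
Requested entry of v2: 20/20 = 1.00000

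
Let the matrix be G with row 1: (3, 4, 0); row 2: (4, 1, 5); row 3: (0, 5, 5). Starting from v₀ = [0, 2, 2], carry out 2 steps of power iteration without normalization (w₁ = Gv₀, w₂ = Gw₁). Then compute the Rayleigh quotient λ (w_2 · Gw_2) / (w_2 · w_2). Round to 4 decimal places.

λ ≈ 9.2708

w1 = Gv₀ = (8, 12, 20)
w2 = Gw1 = (72, 144, 160)
Gw2 = (792, 1232, 1520)
w2·Gw2 = 72·792 + 144·1232 + 160·1520 = 477632; w2·w2 = 72·72 + 144·144 + 160·160 = 51520
λ ≈ 477632/51520 = 9.2708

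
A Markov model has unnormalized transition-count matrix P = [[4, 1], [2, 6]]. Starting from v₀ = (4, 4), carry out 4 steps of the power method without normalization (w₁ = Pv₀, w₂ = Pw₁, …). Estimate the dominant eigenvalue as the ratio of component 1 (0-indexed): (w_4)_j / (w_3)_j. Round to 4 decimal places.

6.8416

w1 = Pv₀ = (4·4 + 1·4; 2·4 + 6·4) = (20, 32)
w2 = Pw1 = (4·20 + 1·32; 2·20 + 6·32) = (112, 232)
w3 = Pw2 = (680, 1616)
w4 = Pw3 = (4336, 11056)
Ratio at component: 11056 / 1616 = 6.8416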